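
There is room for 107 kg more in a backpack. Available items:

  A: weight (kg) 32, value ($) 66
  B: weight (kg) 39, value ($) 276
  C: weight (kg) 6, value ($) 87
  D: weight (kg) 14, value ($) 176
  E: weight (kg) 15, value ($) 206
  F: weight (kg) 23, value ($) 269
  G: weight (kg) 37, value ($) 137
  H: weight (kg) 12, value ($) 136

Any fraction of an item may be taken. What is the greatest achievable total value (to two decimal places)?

Order: C (87/6=14.50) > E (206/15=13.73) > D (176/14=12.57) > F (269/23=11.70) > H (136/12=11.33) > B (276/39=7.08) > G (137/37=3.70) > A (66/32=2.06)
Fill: take C (6 @ 87) → take E (15 @ 206) → take D (14 @ 176) → take F (23 @ 269) → take H (12 @ 136) → take 37/39 of B → 261.85; 107/107 used.
Total value = 1135.85

1135.85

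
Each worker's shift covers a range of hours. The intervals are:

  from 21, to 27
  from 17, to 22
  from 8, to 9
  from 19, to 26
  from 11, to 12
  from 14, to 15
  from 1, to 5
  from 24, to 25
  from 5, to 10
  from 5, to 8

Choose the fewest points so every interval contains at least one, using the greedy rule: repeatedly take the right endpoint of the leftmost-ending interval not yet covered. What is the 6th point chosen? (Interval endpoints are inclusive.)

25

By right end: [1,5]  [5,8]  [8,9]  [5,10]  [11,12]  [14,15]  [17,22]  [24,25]  [19,26]  [21,27]
[1,5] uncovered → point at 5; [8,9] uncovered → point at 9; [11,12] uncovered → point at 12; [14,15] uncovered → point at 15; [17,22] uncovered → point at 22; [24,25] uncovered → point at 25.
Points: 5, 9, 12, 15, 22, 25 (6 total).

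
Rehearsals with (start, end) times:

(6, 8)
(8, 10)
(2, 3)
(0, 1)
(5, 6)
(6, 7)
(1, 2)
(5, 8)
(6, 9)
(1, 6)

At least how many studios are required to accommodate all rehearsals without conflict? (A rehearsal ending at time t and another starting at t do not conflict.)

Count concurrent intervals with a sweep; the peak is the room count.
Events (time:±→running): 0:+→1 1:-→0 1:+→1 1:+→2 2:-→1 2:+→2 3:-→1 5:+→2 5:+→3 6:-→2 6:-→1 6:+→2 6:+→3 6:+→4 … peak 4.

4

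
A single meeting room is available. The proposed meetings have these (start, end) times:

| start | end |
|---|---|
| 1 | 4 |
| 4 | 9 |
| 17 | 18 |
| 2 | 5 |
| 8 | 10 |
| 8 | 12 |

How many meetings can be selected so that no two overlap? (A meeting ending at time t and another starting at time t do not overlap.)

3

Greedy by earliest finish: after sorting by end time, pick each interval compatible with the last pick.
By end time: (1,4), (2,5), (4,9), (8,10), (8,12), (17,18).
Pick (1,4); next start ≥ 4 → (4,9); next start ≥ 9 → (17,18).
Selected 3 meetings.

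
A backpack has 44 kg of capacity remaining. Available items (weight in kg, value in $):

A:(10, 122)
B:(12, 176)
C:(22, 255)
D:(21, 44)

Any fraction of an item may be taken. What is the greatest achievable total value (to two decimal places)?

Order: B (176/12=14.67) > A (122/10=12.20) > C (255/22=11.59) > D (44/21=2.10)
Fill: take B (12 @ 176) → take A (10 @ 122) → take C (22 @ 255); 44/44 used.
Total value = 553.00

553.00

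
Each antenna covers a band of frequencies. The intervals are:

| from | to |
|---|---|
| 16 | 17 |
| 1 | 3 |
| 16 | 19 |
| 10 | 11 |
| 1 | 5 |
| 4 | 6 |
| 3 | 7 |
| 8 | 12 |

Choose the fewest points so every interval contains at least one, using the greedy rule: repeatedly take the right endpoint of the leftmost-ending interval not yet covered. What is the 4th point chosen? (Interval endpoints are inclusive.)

Process intervals by earliest right end; each time one isn't hit yet, stab at its right endpoint.
Sorted: [1,3] [1,5] [4,6] [3,7] [10,11] [8,12] [16,17] [16,19]
{[1,3],[1,5]} hit by 3; {[4,6],[3,7]} hit by 6; {[10,11],[8,12]} hit by 11; {[16,17],[16,19]} hit by 17.
Points: 3, 6, 11, 17 (4 total).

17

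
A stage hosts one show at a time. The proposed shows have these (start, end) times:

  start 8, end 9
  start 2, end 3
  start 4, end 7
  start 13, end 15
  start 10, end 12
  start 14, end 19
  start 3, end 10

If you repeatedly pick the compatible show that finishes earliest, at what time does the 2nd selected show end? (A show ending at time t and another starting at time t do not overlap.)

Greedy by earliest finish: after sorting by end time, pick each interval compatible with the last pick.
Sorted by end: (2,3)  (4,7)  (8,9)  (3,10)  (10,12)  (13,15)  (14,19)
take (2,3); take (4,7); take (8,9); take (10,12); take (13,15); skip (14,19).
Selected: (2,3) (4,7) (8,9) (10,12) (13,15)

7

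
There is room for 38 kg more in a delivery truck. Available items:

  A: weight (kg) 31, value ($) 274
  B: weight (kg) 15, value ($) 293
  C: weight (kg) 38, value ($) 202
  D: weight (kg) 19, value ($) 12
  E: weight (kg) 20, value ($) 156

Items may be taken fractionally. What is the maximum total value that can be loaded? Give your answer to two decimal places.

496.29

Ratios (sorted): B 19.53, A 8.84, E 7.80, C 5.32, D 0.63
take B (15 @ 293); take 23/31 of A → 203.29. Capacity used 38/38.
Total value = 496.29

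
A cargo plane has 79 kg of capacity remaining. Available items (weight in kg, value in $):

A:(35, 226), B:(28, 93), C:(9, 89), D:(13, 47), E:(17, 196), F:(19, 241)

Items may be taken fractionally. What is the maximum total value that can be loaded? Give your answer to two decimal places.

Greedy by value/weight ratio, highest first.
Ratios (sorted): F 12.68, E 11.53, C 9.89, A 6.46, D 3.62, B 3.32
take F (19 @ 241); take E (17 @ 196); take C (9 @ 89); take 34/35 of A → 219.54. Capacity used 79/79.
Total value = 745.54

745.54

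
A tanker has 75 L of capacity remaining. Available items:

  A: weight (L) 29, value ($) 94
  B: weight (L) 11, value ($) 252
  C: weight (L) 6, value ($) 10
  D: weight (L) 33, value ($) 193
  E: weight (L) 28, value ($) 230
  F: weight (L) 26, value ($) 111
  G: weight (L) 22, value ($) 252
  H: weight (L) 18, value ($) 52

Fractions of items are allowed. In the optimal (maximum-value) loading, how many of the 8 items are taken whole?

3

Order: B (252/11=22.91) > G (252/22=11.45) > E (230/28=8.21) > D (193/33=5.85) > F (111/26=4.27) > A (94/29=3.24) > H (52/18=2.89) > C (10/6=1.67)
Fill: take B (11 @ 252) → take G (22 @ 252) → take E (28 @ 230) → take 14/33 of D → 81.88; 75/75 used.
3 item(s) taken whole; one partial (take 14/33 of D).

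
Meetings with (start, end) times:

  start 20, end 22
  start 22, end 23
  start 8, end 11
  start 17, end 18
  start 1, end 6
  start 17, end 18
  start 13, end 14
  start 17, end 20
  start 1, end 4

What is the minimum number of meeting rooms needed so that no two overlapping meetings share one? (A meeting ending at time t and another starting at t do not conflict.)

3

The answer is the maximum number of intervals overlapping at any instant.
Events (time:±→running): 1:+→1 1:+→2 4:-→1 6:-→0 8:+→1 11:-→0 13:+→1 14:-→0 17:+→1 17:+→2 17:+→3 … peak 3.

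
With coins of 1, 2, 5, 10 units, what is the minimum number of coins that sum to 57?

7

Greedy: take as many of the largest coin as possible, then repeat with the remainder.
57 = 5×10 + 1×5 + 1×2
Total coins = 5 + 1 + 1 = 7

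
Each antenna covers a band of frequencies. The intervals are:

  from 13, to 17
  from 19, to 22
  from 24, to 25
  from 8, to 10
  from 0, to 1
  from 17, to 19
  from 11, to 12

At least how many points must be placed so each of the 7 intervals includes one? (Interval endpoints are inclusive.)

Sorted: [0,1] [8,10] [11,12] [13,17] [17,19] [19,22] [24,25]
{[0,1]} hit by 1; {[8,10]} hit by 10; {[11,12]} hit by 12; {[13,17],[17,19]} hit by 17; {[19,22]} hit by 22; {[24,25]} hit by 25.
Points: 1, 10, 12, 17, 22, 25 (6 total).

6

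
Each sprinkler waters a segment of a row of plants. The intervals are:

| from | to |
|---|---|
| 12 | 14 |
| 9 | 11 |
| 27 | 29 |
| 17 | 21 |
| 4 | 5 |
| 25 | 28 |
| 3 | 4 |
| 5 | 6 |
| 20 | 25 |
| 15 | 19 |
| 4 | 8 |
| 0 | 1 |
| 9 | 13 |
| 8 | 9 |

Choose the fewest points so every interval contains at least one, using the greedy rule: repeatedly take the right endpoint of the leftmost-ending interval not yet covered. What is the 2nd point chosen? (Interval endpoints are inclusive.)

Sorted: [0,1] [3,4] [4,5] [5,6] [4,8] [8,9] [9,11] [9,13] [12,14] [15,19] [17,21] [20,25] [25,28] [27,29]
{[0,1]} hit by 1; {[3,4],[4,5]} hit by 4; {[5,6],[4,8]} hit by 6; {[8,9],[9,11],[9,13]} hit by 9; {[12,14]} hit by 14; {[15,19],[17,21]} hit by 19; {[20,25],[25,28]} hit by 25; {[27,29]} hit by 29.
Points: 1, 4, 6, 9, 14, 19, 25, 29 (8 total).

4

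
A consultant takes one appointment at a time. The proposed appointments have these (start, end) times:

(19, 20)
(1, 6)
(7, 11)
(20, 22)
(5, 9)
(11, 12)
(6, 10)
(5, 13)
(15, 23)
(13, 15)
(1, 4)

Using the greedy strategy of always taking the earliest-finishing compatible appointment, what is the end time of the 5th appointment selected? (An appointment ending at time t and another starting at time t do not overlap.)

20

Sorted by end: (1,4)  (1,6)  (5,9)  (6,10)  (7,11)  (11,12)  (5,13)  (13,15)  (19,20)  (20,22)  (15,23)
take (1,4); take (5,9); skip (7,11); take (11,12); take (13,15); take (19,20); take (20,22).
Selected: (1,4) (5,9) (11,12) (13,15) (19,20) (20,22)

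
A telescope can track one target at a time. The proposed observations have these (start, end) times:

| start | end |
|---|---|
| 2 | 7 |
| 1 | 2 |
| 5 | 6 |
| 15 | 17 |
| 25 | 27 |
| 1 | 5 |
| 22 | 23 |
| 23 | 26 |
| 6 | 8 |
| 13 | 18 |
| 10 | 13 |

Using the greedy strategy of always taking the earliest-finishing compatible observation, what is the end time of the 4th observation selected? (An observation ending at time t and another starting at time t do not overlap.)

13

Greedy by earliest finish: after sorting by end time, pick each interval compatible with the last pick.
Sorted by end: (1,2)  (1,5)  (5,6)  (2,7)  (6,8)  (10,13)  (15,17)  (13,18)  (22,23)  (23,26)  (25,27)
take (1,2); take (5,6); take (6,8); take (10,13); take (15,17); take (22,23); take (23,26).
Selected: (1,2) (5,6) (6,8) (10,13) (15,17) (22,23) (23,26)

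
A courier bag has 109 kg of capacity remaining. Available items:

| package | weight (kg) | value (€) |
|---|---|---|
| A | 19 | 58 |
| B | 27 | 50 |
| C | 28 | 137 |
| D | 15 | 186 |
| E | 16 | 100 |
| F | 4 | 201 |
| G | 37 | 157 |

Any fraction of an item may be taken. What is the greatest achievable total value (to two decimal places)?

Sort by value per unit weight and fill in that order.
Ratios (sorted): F 50.25, D 12.40, E 6.25, C 4.89, G 4.24, A 3.05, B 1.85
take F (4 @ 201); take D (15 @ 186); take E (16 @ 100); take C (28 @ 137); take G (37 @ 157); take 9/19 of A → 27.47. Capacity used 109/109.
Total value = 808.47

808.47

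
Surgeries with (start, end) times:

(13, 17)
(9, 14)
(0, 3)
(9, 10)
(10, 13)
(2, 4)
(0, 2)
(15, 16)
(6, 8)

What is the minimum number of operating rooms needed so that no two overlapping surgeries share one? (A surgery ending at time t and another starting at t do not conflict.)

2

The answer is the maximum number of intervals overlapping at any instant.
Events (time:±→running): 0:+→1 0:+→2 … peak 2.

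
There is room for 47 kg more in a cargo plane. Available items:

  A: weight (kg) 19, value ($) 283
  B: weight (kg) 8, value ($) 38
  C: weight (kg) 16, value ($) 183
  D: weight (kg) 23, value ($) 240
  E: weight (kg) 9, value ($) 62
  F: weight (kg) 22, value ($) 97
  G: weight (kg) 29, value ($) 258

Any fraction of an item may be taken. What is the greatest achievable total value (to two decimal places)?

Greedy by value/weight ratio, highest first.
Ratios (sorted): A 14.89, C 11.44, D 10.43, G 8.90, E 6.89, B 4.75, F 4.41
take A (19 @ 283); take C (16 @ 183); take 12/23 of D → 125.22. Capacity used 47/47.
Total value = 591.22

591.22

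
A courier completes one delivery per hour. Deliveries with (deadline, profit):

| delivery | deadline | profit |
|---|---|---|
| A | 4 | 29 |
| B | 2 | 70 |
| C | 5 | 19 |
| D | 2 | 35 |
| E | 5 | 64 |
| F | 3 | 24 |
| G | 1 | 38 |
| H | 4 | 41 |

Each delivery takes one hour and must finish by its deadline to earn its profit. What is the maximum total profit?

Take jobs in profit order; each goes to the latest open slot no later than its deadline.
By profit: B(d2,70), E(d5,64), H(d4,41), G(d1,38), D(d2,35), A(d4,29), F(d3,24), C(d5,19)
B→slot 2; E→slot 5; H→slot 4; G→slot 1; D skipped; A→slot 3; F skipped; C skipped.
Profit = 38 + 70 + 29 + 41 + 64 = 242

242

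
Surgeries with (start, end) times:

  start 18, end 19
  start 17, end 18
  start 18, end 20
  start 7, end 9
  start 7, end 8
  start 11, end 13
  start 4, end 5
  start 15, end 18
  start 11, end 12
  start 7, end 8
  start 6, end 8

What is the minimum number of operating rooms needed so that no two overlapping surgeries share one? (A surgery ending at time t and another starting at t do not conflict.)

4

Events (time:±→running): 4:+→1 5:-→0 6:+→1 7:+→2 7:+→3 7:+→4 … peak 4.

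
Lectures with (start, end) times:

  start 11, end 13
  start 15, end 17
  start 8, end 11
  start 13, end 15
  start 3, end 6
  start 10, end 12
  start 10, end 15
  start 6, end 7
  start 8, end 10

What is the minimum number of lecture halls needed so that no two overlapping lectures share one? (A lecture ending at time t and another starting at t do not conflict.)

3

Count concurrent intervals with a sweep; the peak is the room count.
starts: [3, 6, 8, 8, 10, 10, 11, 13, 15]
ends:   [6, 7, 10, 11, 12, 13, 15, 15, 17]
s3→1 e6→0 s6→1 e7→0 s8→1 s8→2 e10→1 s10→2 s10→3  — peak 3.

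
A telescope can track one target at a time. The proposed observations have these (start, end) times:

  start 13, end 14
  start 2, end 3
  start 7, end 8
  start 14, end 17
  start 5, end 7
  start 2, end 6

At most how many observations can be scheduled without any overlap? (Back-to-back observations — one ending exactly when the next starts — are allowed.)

By end time: (2,3), (2,6), (5,7), (7,8), (13,14), (14,17).
Pick (2,3); next start ≥ 3 → (5,7); next start ≥ 7 → (7,8); next start ≥ 8 → (13,14); next start ≥ 14 → (14,17).
Selected 5 observations.

5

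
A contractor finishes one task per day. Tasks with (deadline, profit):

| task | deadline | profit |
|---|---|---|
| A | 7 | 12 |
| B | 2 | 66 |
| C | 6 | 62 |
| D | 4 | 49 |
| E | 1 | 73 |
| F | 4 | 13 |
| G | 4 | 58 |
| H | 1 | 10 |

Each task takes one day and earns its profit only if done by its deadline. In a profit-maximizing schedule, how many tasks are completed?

Take jobs in profit order; each goes to the latest open slot no later than its deadline.
By profit: E(d1,73), B(d2,66), C(d6,62), G(d4,58), D(d4,49), F(d4,13), A(d7,12), H(d1,10)
E→slot 1; B→slot 2; C→slot 6; G→slot 4; D→slot 3; F skipped; A→slot 7; H skipped.
6 of 8 scheduled.

6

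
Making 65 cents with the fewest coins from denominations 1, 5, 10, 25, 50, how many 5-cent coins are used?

Use the largest denomination that fits, subtract, and repeat.
65 = 1×50 + 1×10 + 1×5
Count of 5: 1

1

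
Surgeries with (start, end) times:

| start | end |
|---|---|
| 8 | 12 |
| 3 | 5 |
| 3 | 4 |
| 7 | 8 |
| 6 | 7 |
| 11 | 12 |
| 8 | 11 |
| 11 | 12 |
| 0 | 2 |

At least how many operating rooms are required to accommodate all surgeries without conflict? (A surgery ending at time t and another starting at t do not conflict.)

Count concurrent intervals with a sweep; the peak is the room count.
starts: [0, 3, 3, 6, 7, 8, 8, 11, 11]
ends:   [2, 4, 5, 7, 8, 11, 12, 12, 12]
s0→1 e2→0 s3→1 s3→2 e4→1 e5→0 s6→1 e7→0 s7→1 e8→0 s8→1 s8→2 e11→1 s11→2 s11→3  — peak 3.

3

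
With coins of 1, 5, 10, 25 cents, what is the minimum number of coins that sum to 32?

4

Greedy: take as many of the largest coin as possible, then repeat with the remainder.
32 = 1×25 + 1×5 + 2×1
Total coins = 1 + 1 + 2 = 4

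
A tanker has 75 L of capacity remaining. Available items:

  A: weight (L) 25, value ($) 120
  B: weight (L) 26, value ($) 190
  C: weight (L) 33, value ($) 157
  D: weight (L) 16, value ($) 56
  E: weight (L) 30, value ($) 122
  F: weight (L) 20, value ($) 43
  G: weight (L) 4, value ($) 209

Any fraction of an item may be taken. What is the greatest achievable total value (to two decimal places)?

614.15

Greedy by value/weight ratio, highest first.
Order: G (209/4=52.25) > B (190/26=7.31) > A (120/25=4.80) > C (157/33=4.76) > E (122/30=4.07) > D (56/16=3.50) > F (43/20=2.15)
Fill: take G (4 @ 209) → take B (26 @ 190) → take A (25 @ 120) → take 20/33 of C → 95.15; 75/75 used.
Total value = 614.15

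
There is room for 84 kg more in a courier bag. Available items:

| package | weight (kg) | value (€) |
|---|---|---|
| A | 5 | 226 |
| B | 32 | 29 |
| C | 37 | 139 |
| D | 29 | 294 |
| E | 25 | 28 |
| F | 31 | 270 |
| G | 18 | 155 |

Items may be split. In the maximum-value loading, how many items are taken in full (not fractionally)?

Ratios (sorted): A 45.20, D 10.14, F 8.71, G 8.61, C 3.76, E 1.12, B 0.91
take A (5 @ 226); take D (29 @ 294); take F (31 @ 270); take G (18 @ 155); take 1/37 of C → 3.76. Capacity used 84/84.
4 item(s) taken whole; one partial (take 1/37 of C).

4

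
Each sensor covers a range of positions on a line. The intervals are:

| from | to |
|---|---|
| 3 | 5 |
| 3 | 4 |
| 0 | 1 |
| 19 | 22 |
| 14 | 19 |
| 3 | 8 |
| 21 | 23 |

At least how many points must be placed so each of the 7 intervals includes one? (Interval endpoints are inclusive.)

Sorted: [0,1] [3,4] [3,5] [3,8] [14,19] [19,22] [21,23]
{[0,1]} hit by 1; {[3,4],[3,5],[3,8]} hit by 4; {[14,19],[19,22]} hit by 19; {[21,23]} hit by 23.
Points: 1, 4, 19, 23 (4 total).

4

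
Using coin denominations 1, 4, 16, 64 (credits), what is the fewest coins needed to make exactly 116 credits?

5

Greedy: take as many of the largest coin as possible, then repeat with the remainder.
116 − 1×64→52 − 3×16→4 − 1×4→0
Total coins = 1 + 3 + 1 = 5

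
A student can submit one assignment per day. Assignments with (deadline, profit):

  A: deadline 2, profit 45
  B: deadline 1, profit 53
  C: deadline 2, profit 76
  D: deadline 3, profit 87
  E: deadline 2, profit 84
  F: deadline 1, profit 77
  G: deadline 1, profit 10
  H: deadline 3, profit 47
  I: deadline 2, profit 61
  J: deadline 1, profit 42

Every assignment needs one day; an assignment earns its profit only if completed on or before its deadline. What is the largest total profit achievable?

248

Profit order: D=87 E=84 F=77 C=76 I=61 B=53 H=47 A=45 J=42 G=10
Assign: D→slot 3, E→slot 2, F→slot 1, C skipped, I skipped, B skipped, H skipped, A skipped, J skipped, G skipped.
Slots: [1:F] [2:E] [3:D]
Profit = 77 + 84 + 87 = 248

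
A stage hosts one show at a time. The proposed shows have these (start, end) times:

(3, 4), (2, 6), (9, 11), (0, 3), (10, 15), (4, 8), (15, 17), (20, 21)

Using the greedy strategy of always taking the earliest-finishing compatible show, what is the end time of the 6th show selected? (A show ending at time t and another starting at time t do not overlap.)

Sort by end time and greedily take each interval whose start is ≥ the last chosen end.
Sorted by end: (0,3)  (3,4)  (2,6)  (4,8)  (9,11)  (10,15)  (15,17)  (20,21)
take (0,3); take (3,4); take (4,8); take (9,11); skip (10,15); take (15,17); take (20,21).
Selected: (0,3) (3,4) (4,8) (9,11) (15,17) (20,21)

21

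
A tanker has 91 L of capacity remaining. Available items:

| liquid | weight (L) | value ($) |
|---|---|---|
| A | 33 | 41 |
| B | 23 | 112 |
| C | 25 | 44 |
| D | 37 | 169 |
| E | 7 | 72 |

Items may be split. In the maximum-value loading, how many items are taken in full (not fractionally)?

Order: E (72/7=10.29) > B (112/23=4.87) > D (169/37=4.57) > C (44/25=1.76) > A (41/33=1.24)
Fill: take E (7 @ 72) → take B (23 @ 112) → take D (37 @ 169) → take 24/25 of C → 42.24; 91/91 used.
3 item(s) taken whole; one partial (take 24/25 of C).

3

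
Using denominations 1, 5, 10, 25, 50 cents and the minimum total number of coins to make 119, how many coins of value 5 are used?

119 = 2×50 + 1×10 + 1×5 + 4×1
Count of 5: 1

1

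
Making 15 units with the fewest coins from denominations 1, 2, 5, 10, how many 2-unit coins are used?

0

Greedy: take as many of the largest coin as possible, then repeat with the remainder.
15 = 1×10 + 1×5
Count of 2: 0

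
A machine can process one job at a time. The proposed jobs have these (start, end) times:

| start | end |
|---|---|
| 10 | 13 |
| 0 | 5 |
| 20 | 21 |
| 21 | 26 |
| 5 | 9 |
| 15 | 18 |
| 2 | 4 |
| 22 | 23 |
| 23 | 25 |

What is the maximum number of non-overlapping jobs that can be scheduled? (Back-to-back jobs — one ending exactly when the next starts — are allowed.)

Greedy by earliest finish: after sorting by end time, pick each interval compatible with the last pick.
Sorted by end: (2,4)  (0,5)  (5,9)  (10,13)  (15,18)  (20,21)  (22,23)  (23,25)  (21,26)
take (2,4); skip (0,5); take (5,9); take (10,13); take (15,18); take (20,21); take (22,23); take (23,25); skip (21,26).
Selected 7 jobs.

7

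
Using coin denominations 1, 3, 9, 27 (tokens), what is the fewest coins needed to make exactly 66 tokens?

66 = 2×27 + 1×9 + 1×3
Total coins = 2 + 1 + 1 = 4

4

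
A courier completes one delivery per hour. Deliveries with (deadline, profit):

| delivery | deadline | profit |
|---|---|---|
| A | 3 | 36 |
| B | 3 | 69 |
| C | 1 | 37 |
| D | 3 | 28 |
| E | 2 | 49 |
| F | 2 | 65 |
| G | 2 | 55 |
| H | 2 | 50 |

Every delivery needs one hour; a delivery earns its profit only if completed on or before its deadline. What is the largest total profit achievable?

Profit order: B=69 F=65 G=55 H=50 E=49 C=37 A=36 D=28
Assign: B→slot 3, F→slot 2, G→slot 1, H skipped, E skipped, C skipped, A skipped, D skipped.
Slots: [1:G] [2:F] [3:B]
Profit = 55 + 65 + 69 = 189

189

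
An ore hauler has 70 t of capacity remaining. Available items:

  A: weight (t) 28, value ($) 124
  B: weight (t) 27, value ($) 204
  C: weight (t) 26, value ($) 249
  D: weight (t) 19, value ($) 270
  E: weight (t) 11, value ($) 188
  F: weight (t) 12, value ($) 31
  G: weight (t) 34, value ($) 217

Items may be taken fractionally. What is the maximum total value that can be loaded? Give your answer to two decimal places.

Ratios (sorted): E 17.09, D 14.21, C 9.58, B 7.56, G 6.38, A 4.43, F 2.58
take E (11 @ 188); take D (19 @ 270); take C (26 @ 249); take 14/27 of B → 105.78. Capacity used 70/70.
Total value = 812.78

812.78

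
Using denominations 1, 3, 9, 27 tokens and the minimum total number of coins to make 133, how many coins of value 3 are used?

2

Use the largest denomination that fits, subtract, and repeat.
133 = 4×27 + 2×9 + 2×3 + 1×1
Count of 3: 2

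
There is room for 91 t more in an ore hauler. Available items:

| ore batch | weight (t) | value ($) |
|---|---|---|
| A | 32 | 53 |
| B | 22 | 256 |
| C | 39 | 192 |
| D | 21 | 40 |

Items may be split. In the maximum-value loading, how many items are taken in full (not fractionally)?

Ratios (sorted): B 11.64, C 4.92, D 1.90, A 1.66
take B (22 @ 256); take C (39 @ 192); take D (21 @ 40); take 9/32 of A → 14.91. Capacity used 91/91.
3 item(s) taken whole; one partial (take 9/32 of A).

3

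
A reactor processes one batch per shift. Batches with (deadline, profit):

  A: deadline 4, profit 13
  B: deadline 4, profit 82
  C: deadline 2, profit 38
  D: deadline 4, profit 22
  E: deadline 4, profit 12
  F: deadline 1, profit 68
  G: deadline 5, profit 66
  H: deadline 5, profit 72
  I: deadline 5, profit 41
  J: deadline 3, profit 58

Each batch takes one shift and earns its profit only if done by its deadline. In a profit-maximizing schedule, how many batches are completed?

5

By profit: B(d4,82), H(d5,72), F(d1,68), G(d5,66), J(d3,58), I(d5,41), C(d2,38), D(d4,22), A(d4,13), E(d4,12)
B→slot 4; H→slot 5; F→slot 1; G→slot 3; J→slot 2; I skipped; C skipped; D skipped; A skipped; E skipped.
5 of 10 scheduled.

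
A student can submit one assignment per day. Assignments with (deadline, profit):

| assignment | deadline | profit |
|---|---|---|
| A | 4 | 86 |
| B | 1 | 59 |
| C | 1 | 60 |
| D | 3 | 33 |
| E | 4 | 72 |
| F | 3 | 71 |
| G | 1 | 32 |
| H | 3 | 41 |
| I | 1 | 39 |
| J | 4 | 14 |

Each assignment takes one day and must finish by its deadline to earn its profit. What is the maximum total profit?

Profit order: A=86 E=72 F=71 C=60 B=59 H=41 I=39 D=33 G=32 J=14
Assign: A→slot 4, E→slot 3, F→slot 2, C→slot 1, B skipped, H skipped, I skipped, D skipped, G skipped, J skipped.
Slots: [1:C] [2:F] [3:E] [4:A]
Profit = 60 + 71 + 72 + 86 = 289

289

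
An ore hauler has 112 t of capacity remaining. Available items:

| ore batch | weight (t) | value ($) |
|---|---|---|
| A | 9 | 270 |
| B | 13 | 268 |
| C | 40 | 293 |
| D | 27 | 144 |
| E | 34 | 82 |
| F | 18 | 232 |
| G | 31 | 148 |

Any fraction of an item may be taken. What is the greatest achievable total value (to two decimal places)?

Greedy by value/weight ratio, highest first.
Ratios (sorted): A 30.00, B 20.62, F 12.89, C 7.33, D 5.33, G 4.77, E 2.41
take A (9 @ 270); take B (13 @ 268); take F (18 @ 232); take C (40 @ 293); take D (27 @ 144); take 5/31 of G → 23.87. Capacity used 112/112.
Total value = 1230.87

1230.87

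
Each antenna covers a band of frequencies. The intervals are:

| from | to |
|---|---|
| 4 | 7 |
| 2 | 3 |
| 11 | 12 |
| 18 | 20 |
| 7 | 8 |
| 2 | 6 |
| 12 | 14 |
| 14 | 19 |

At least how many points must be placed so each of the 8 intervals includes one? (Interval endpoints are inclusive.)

Process intervals by earliest right end; each time one isn't hit yet, stab at its right endpoint.
By right end: [2,3]  [2,6]  [4,7]  [7,8]  [11,12]  [12,14]  [14,19]  [18,20]
[2,3] uncovered → point at 3; [4,7] uncovered → point at 7; [11,12] uncovered → point at 12; [14,19] uncovered → point at 19.
Points: 3, 7, 12, 19 (4 total).

4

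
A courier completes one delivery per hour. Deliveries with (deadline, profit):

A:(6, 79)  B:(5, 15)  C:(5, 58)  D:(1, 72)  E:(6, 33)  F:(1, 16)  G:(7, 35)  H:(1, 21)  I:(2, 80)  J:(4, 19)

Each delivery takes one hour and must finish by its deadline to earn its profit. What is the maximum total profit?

Profit order: I=80 A=79 D=72 C=58 G=35 E=33 H=21 J=19 F=16 B=15
Assign: I→slot 2, A→slot 6, D→slot 1, C→slot 5, G→slot 7, E→slot 4, H skipped, J→slot 3, F skipped, B skipped.
Slots: [1:D] [2:I] [3:J] [4:E] [5:C] [6:A] [7:G]
Profit = 72 + 80 + 19 + 33 + 58 + 79 + 35 = 376

376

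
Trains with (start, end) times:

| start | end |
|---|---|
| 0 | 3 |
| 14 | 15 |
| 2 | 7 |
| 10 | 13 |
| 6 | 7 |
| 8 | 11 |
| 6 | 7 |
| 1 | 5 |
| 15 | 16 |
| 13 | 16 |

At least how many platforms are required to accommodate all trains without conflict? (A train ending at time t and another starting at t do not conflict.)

Events (time:±→running): 0:+→1 1:+→2 2:+→3 … peak 3.

3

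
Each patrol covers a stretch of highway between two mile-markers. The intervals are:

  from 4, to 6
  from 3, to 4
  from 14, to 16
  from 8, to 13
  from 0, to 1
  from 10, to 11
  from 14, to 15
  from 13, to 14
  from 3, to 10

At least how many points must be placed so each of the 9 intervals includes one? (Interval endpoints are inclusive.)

By right end: [0,1]  [3,4]  [4,6]  [3,10]  [10,11]  [8,13]  [13,14]  [14,15]  [14,16]
[0,1] uncovered → point at 1; [3,4] uncovered → point at 4; [10,11] uncovered → point at 11; [13,14] uncovered → point at 14.
Points: 1, 4, 11, 14 (4 total).

4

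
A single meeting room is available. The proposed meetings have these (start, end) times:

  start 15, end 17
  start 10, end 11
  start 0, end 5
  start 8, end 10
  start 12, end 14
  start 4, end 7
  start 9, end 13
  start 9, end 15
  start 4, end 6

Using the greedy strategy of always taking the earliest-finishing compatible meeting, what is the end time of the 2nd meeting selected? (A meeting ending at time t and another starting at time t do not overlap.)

10

Sort by end time and greedily take each interval whose start is ≥ the last chosen end.
Sorted by end: (0,5)  (4,6)  (4,7)  (8,10)  (10,11)  (9,13)  (12,14)  (9,15)  (15,17)
take (0,5); take (8,10); take (10,11); skip (9,13); take (12,14); skip (9,15); take (15,17).
Selected: (0,5) (8,10) (10,11) (12,14) (15,17)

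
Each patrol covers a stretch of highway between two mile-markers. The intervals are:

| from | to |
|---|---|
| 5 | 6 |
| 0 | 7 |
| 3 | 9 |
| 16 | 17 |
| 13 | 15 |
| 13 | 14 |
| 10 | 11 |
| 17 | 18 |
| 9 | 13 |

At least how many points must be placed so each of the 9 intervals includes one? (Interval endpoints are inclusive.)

Sort by right endpoint; whenever an interval is uncovered, place a point at its right end.
By right end: [5,6]  [0,7]  [3,9]  [10,11]  [9,13]  [13,14]  [13,15]  [16,17]  [17,18]
[5,6] uncovered → point at 6; [10,11] uncovered → point at 11; [13,14] uncovered → point at 14; [16,17] uncovered → point at 17.
Points: 6, 11, 14, 17 (4 total).

4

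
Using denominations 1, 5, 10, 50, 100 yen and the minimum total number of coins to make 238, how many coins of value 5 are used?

Use the largest denomination that fits, subtract, and repeat.
238 = 2×100 + 3×10 + 1×5 + 3×1
Count of 5: 1

1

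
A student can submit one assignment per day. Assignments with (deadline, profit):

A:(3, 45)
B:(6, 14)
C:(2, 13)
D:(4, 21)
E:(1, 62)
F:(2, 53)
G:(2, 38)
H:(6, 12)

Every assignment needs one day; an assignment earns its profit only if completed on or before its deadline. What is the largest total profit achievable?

By profit: E(d1,62), F(d2,53), A(d3,45), G(d2,38), D(d4,21), B(d6,14), C(d2,13), H(d6,12)
E→slot 1; F→slot 2; A→slot 3; G skipped; D→slot 4; B→slot 6; C skipped; H→slot 5.
Profit = 62 + 53 + 45 + 21 + 12 + 14 = 207

207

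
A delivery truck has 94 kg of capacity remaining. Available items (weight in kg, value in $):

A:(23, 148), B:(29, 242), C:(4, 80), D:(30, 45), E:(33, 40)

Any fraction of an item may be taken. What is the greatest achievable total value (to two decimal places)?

Ratios (sorted): C 20.00, B 8.34, A 6.43, D 1.50, E 1.21
take C (4 @ 80); take B (29 @ 242); take A (23 @ 148); take D (30 @ 45); take 8/33 of E → 9.70. Capacity used 94/94.
Total value = 524.70

524.70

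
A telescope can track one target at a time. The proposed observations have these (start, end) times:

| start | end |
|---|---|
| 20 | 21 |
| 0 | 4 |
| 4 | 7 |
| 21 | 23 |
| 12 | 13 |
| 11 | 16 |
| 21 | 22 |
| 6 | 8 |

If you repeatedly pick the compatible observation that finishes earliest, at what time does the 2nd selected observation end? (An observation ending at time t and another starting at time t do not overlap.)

Order by finish time; keep every interval that doesn't clash with the previous kept one.
Sorted by end: (0,4)  (4,7)  (6,8)  (12,13)  (11,16)  (20,21)  (21,22)  (21,23)
take (0,4); take (4,7); take (12,13); take (20,21); take (21,22); skip (21,23).
Selected: (0,4) (4,7) (12,13) (20,21) (21,22)

7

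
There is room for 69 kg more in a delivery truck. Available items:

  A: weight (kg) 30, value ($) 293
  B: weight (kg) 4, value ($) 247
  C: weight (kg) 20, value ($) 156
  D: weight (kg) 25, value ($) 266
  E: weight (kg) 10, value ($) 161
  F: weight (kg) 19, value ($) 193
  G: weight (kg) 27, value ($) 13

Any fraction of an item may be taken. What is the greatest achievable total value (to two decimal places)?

Ratios (sorted): B 61.75, E 16.10, D 10.64, F 10.16, A 9.77, C 7.80, G 0.48
take B (4 @ 247); take E (10 @ 161); take D (25 @ 266); take F (19 @ 193); take 11/30 of A → 107.43. Capacity used 69/69.
Total value = 974.43

974.43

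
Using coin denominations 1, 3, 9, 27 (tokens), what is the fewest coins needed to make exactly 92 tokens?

Greedy: take as many of the largest coin as possible, then repeat with the remainder.
92 − 3×27→11 − 1×9→2 − 2×1→0
Total coins = 3 + 1 + 2 = 6

6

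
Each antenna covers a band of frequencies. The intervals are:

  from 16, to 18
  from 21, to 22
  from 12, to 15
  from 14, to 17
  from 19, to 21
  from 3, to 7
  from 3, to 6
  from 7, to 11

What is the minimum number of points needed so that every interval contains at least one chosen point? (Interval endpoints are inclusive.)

Process intervals by earliest right end; each time one isn't hit yet, stab at its right endpoint.
Sorted: [3,6] [3,7] [7,11] [12,15] [14,17] [16,18] [19,21] [21,22]
{[3,6],[3,7]} hit by 6; {[7,11]} hit by 11; {[12,15],[14,17]} hit by 15; {[16,18]} hit by 18; {[19,21],[21,22]} hit by 21.
Points: 6, 11, 15, 18, 21 (5 total).

5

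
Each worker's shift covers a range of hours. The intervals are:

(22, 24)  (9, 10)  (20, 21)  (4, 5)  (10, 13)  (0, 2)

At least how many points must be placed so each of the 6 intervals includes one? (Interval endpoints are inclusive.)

5

By right end: [0,2]  [4,5]  [9,10]  [10,13]  [20,21]  [22,24]
[0,2] uncovered → point at 2; [4,5] uncovered → point at 5; [9,10] uncovered → point at 10; [20,21] uncovered → point at 21; [22,24] uncovered → point at 24.
Points: 2, 5, 10, 21, 24 (5 total).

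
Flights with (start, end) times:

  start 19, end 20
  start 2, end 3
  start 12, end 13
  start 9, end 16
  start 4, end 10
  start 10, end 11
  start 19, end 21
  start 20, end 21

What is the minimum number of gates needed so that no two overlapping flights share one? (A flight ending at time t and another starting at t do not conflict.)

2

starts: [2, 4, 9, 10, 12, 19, 19, 20]
ends:   [3, 10, 11, 13, 16, 20, 21, 21]
s2→1 e3→0 s4→1 s9→2  — peak 2.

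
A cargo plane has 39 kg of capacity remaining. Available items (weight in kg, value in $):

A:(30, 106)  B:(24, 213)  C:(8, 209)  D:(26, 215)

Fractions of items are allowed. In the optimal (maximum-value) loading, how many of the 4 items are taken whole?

Ratios (sorted): C 26.12, B 8.88, D 8.27, A 3.53
take C (8 @ 209); take B (24 @ 213); take 7/26 of D → 57.88. Capacity used 39/39.
2 item(s) taken whole; one partial (take 7/26 of D).

2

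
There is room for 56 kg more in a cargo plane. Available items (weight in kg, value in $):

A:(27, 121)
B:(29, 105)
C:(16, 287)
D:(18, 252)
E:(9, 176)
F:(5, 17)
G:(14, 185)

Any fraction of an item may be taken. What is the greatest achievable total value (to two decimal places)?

Greedy by value/weight ratio, highest first.
Ratios (sorted): E 19.56, C 17.94, D 14.00, G 13.21, A 4.48, B 3.62, F 3.40
take E (9 @ 176); take C (16 @ 287); take D (18 @ 252); take 13/14 of G → 171.79. Capacity used 56/56.
Total value = 886.79

886.79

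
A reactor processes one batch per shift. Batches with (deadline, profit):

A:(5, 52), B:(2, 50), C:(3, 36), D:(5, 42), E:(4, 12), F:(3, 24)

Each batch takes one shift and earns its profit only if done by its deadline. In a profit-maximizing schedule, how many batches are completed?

5

Profit order: A=52 B=50 D=42 C=36 F=24 E=12
Assign: A→slot 5, B→slot 2, D→slot 4, C→slot 3, F→slot 1, E skipped.
Slots: [1:F] [2:B] [3:C] [4:D] [5:A]
5 of 6 scheduled.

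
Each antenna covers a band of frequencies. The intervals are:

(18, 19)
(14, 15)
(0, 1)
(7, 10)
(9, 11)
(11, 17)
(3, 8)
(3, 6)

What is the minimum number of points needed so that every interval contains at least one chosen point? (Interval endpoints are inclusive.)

Sort by right endpoint; whenever an interval is uncovered, place a point at its right end.
By right end: [0,1]  [3,6]  [3,8]  [7,10]  [9,11]  [14,15]  [11,17]  [18,19]
[0,1] uncovered → point at 1; [3,6] uncovered → point at 6; [7,10] uncovered → point at 10; [14,15] uncovered → point at 15; [18,19] uncovered → point at 19.
Points: 1, 6, 10, 15, 19 (5 total).

5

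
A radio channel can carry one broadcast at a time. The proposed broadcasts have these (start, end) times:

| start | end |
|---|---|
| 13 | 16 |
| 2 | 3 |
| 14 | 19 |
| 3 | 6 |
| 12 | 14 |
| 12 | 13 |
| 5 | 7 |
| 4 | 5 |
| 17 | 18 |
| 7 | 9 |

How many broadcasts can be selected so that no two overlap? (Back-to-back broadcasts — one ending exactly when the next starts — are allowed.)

7

Sort by end time and greedily take each interval whose start is ≥ the last chosen end.
By end time: (2,3), (4,5), (3,6), (5,7), (7,9), (12,13), (12,14), (13,16), (17,18), (14,19).
Pick (2,3); next start ≥ 3 → (4,5); next start ≥ 5 → (5,7); next start ≥ 7 → (7,9); next start ≥ 9 → (12,13); next start ≥ 13 → (13,16); next start ≥ 16 → (17,18).
Selected 7 broadcasts.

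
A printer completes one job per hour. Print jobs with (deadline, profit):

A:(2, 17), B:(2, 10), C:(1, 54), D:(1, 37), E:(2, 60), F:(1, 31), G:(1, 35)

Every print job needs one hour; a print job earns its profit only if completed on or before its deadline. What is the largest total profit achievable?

Sort by profit descending; place each in the latest free slot ≤ its deadline.
Profit order: E=60 C=54 D=37 G=35 F=31 A=17 B=10
Assign: E→slot 2, C→slot 1, D skipped, G skipped, F skipped, A skipped, B skipped.
Slots: [1:C] [2:E]
Profit = 54 + 60 = 114

114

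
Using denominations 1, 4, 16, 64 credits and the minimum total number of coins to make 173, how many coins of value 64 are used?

2

Greedy: take as many of the largest coin as possible, then repeat with the remainder.
173 − 2×64→45 − 2×16→13 − 3×4→1 − 1×1→0
Count of 64: 2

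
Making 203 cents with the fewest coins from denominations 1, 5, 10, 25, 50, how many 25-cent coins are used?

0

Use the largest denomination that fits, subtract, and repeat.
203 − 4×50→3 − 3×1→0
Count of 25: 0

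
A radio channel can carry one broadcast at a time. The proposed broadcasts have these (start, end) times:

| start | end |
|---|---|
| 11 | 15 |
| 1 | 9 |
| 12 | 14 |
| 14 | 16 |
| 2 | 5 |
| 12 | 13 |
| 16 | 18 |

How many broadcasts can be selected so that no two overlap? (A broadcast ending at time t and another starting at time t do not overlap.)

4

Sort by end time and greedily take each interval whose start is ≥ the last chosen end.
By end time: (2,5), (1,9), (12,13), (12,14), (11,15), (14,16), (16,18).
Pick (2,5); next start ≥ 5 → (12,13); next start ≥ 13 → (14,16); next start ≥ 16 → (16,18).
Selected 4 broadcasts.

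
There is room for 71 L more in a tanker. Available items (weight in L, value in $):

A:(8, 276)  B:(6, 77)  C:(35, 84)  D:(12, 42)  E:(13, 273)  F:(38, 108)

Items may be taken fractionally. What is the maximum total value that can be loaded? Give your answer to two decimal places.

758.95

Greedy by value/weight ratio, highest first.
Ratios (sorted): A 34.50, E 21.00, B 12.83, D 3.50, F 2.84, C 2.40
take A (8 @ 276); take E (13 @ 273); take B (6 @ 77); take D (12 @ 42); take 32/38 of F → 90.95. Capacity used 71/71.
Total value = 758.95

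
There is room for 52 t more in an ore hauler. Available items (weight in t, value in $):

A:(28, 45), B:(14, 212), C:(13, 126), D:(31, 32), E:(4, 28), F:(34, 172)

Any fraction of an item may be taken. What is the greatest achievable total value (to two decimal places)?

Greedy by value/weight ratio, highest first.
Order: B (212/14=15.14) > C (126/13=9.69) > E (28/4=7.00) > F (172/34=5.06) > A (45/28=1.61) > D (32/31=1.03)
Fill: take B (14 @ 212) → take C (13 @ 126) → take E (4 @ 28) → take 21/34 of F → 106.24; 52/52 used.
Total value = 472.24

472.24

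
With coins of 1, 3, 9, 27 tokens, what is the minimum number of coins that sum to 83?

5

Use the largest denomination that fits, subtract, and repeat.
83 = 3×27 + 2×1
Total coins = 3 + 2 = 5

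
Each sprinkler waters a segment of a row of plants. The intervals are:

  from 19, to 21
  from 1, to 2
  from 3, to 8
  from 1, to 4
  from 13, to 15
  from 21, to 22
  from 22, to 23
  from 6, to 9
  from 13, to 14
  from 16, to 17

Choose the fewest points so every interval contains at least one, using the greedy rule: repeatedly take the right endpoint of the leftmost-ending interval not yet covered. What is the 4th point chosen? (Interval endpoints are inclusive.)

17

Sort by right endpoint; whenever an interval is uncovered, place a point at its right end.
By right end: [1,2]  [1,4]  [3,8]  [6,9]  [13,14]  [13,15]  [16,17]  [19,21]  [21,22]  [22,23]
[1,2] uncovered → point at 2; [3,8] uncovered → point at 8; [13,14] uncovered → point at 14; [16,17] uncovered → point at 17; [19,21] uncovered → point at 21; [22,23] uncovered → point at 23.
Points: 2, 8, 14, 17, 21, 23 (6 total).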